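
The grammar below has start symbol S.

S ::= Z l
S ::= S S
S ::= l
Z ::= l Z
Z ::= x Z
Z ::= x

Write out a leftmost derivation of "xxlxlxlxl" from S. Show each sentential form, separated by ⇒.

S ⇒ SS ⇒ ZlS ⇒ xZlS ⇒ xxlS ⇒ xxlZl ⇒ xxlxZl ⇒ xxlxlZl ⇒ xxlxlxZl ⇒ xxlxlxlZl ⇒ xxlxlxlxl

S ⇒ SS   [S ::= S S]
SS ⇒ ZlS   [S ::= Z l]
ZlS ⇒ xZlS   [Z ::= x Z]
xZlS ⇒ xxlS   [Z ::= x]
xxlS ⇒ xxlZl   [S ::= Z l]
xxlZl ⇒ xxlxZl   [Z ::= x Z]
xxlxZl ⇒ xxlxlZl   [Z ::= l Z]
xxlxlZl ⇒ xxlxlxZl   [Z ::= x Z]
xxlxlxZl ⇒ xxlxlxlZl   [Z ::= l Z]
xxlxlxlZl ⇒ xxlxlxlxl   [Z ::= x]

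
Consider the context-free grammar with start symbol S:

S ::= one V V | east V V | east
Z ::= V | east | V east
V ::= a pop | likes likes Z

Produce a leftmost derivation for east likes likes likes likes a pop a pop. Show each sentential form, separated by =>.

S => east V V   [S ::= east V V]
east V V => east likes likes Z V   [V ::= likes likes Z]
east likes likes Z V => east likes likes V V   [Z ::= V]
east likes likes V V => east likes likes likes likes Z V   [V ::= likes likes Z]
east likes likes likes likes Z V => east likes likes likes likes V V   [Z ::= V]
east likes likes likes likes V V => east likes likes likes likes a pop V   [V ::= a pop]
east likes likes likes likes a pop V => east likes likes likes likes a pop a pop   [V ::= a pop]

S => east V V => east likes likes Z V => east likes likes V V => east likes likes likes likes Z V => east likes likes likes likes V V => east likes likes likes likes a pop V => east likes likes likes likes a pop a pop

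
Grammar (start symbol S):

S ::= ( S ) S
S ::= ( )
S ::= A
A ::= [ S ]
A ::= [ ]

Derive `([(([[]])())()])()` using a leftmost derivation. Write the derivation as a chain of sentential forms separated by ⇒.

S ⇒ (S)S   [S ::= ( S ) S]
(S)S ⇒ (A)S   [S ::= A]
(A)S ⇒ ([S])S   [A ::= [ S ]]
([S])S ⇒ ([(S)S])S   [S ::= ( S ) S]
([(S)S])S ⇒ ([((S)S)S])S   [S ::= ( S ) S]
([((S)S)S])S ⇒ ([((A)S)S])S   [S ::= A]
([((A)S)S])S ⇒ ([(([S])S)S])S   [A ::= [ S ]]
([(([S])S)S])S ⇒ ([(([A])S)S])S   [S ::= A]
([(([A])S)S])S ⇒ ([(([[]])S)S])S   [A ::= [ ]]
([(([[]])S)S])S ⇒ ([(([[]])())S])S   [S ::= ( )]
([(([[]])())S])S ⇒ ([(([[]])())()])S   [S ::= ( )]
([(([[]])())()])S ⇒ ([(([[]])())()])()   [S ::= ( )]

S ⇒ (S)S ⇒ (A)S ⇒ ([S])S ⇒ ([(S)S])S ⇒ ([((S)S)S])S ⇒ ([((A)S)S])S ⇒ ([(([S])S)S])S ⇒ ([(([A])S)S])S ⇒ ([(([[]])S)S])S ⇒ ([(([[]])())S])S ⇒ ([(([[]])())()])S ⇒ ([(([[]])())()])()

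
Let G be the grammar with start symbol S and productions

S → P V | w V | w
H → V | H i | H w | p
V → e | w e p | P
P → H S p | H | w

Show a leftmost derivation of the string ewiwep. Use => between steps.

S => PV   [S → P V]
PV => HV   [P → H]
HV => HiV   [H → H i]
HiV => HwiV   [H → H w]
HwiV => VwiV   [H → V]
VwiV => ewiV   [V → e]
ewiV => ewiwep   [V → w e p]

S => PV => HV => HiV => HwiV => VwiV => ewiV => ewiwep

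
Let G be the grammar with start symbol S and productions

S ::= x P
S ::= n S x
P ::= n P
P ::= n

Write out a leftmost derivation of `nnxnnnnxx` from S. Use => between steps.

S => nSx   [S ::= n S x]
nSx => nnSxx   [S ::= n S x]
nnSxx => nnxPxx   [S ::= x P]
nnxPxx => nnxnPxx   [P ::= n P]
nnxnPxx => nnxnnPxx   [P ::= n P]
nnxnnPxx => nnxnnnPxx   [P ::= n P]
nnxnnnPxx => nnxnnnnxx   [P ::= n]

S=>nSx=>nnSxx=>nnxPxx=>nnxnPxx=>nnxnnPxx=>nnxnnnPxx=>nnxnnnnxx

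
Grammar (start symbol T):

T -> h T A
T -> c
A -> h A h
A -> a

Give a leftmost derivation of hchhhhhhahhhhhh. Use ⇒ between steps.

T ⇒ hTA ⇒ hcA ⇒ hchAh ⇒ hchhAhh ⇒ hchhhAhhh ⇒ hchhhhAhhhh ⇒ hchhhhhAhhhhh ⇒ hchhhhhhAhhhhhh ⇒ hchhhhhhahhhhhh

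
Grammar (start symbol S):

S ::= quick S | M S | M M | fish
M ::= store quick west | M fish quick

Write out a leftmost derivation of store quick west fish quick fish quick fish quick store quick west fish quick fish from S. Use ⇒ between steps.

S ⇒ M S ⇒ M fish quick S ⇒ M fish quick fish quick S ⇒ M fish quick fish quick fish quick S ⇒ store quick west fish quick fish quick fish quick S ⇒ store quick west fish quick fish quick fish quick M S ⇒ store quick west fish quick fish quick fish quick M fish quick S ⇒ store quick west fish quick fish quick fish quick store quick west fish quick S ⇒ store quick west fish quick fish quick fish quick store quick west fish quick fish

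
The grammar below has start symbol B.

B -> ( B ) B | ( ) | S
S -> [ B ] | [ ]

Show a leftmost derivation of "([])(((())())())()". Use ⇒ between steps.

B ⇒ (B)B   [B -> ( B ) B]
(B)B ⇒ (S)B   [B -> S]
(S)B ⇒ ([])B   [S -> [ ]]
([])B ⇒ ([])(B)B   [B -> ( B ) B]
([])(B)B ⇒ ([])((B)B)B   [B -> ( B ) B]
([])((B)B)B ⇒ ([])(((B)B)B)B   [B -> ( B ) B]
([])(((B)B)B)B ⇒ ([])(((())B)B)B   [B -> ( )]
([])(((())B)B)B ⇒ ([])(((())())B)B   [B -> ( )]
([])(((())())B)B ⇒ ([])(((())())())B   [B -> ( )]
([])(((())())())B ⇒ ([])(((())())())()   [B -> ( )]

B ⇒ (B)B ⇒ (S)B ⇒ ([])B ⇒ ([])(B)B ⇒ ([])((B)B)B ⇒ ([])(((B)B)B)B ⇒ ([])(((())B)B)B ⇒ ([])(((())())B)B ⇒ ([])(((())())())B ⇒ ([])(((())())())()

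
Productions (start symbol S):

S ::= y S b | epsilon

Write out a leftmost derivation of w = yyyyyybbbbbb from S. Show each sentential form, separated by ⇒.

S⇒ySb⇒yySbb⇒yyySbbb⇒yyyySbbbb⇒yyyyySbbbbb⇒yyyyyySbbbbbb⇒yyyyyybbbbbb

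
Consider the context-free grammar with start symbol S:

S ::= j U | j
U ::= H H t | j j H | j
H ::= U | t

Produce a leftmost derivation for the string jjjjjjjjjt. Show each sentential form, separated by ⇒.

S ⇒ jU   [S ::= j U]
jU ⇒ jjjH   [U ::= j j H]
jjjH ⇒ jjjU   [H ::= U]
jjjU ⇒ jjjjjH   [U ::= j j H]
jjjjjH ⇒ jjjjjU   [H ::= U]
jjjjjU ⇒ jjjjjjjH   [U ::= j j H]
jjjjjjjH ⇒ jjjjjjjU   [H ::= U]
jjjjjjjU ⇒ jjjjjjjjjH   [U ::= j j H]
jjjjjjjjjH ⇒ jjjjjjjjjt   [H ::= t]

S ⇒ jU ⇒ jjjH ⇒ jjjU ⇒ jjjjjH ⇒ jjjjjU ⇒ jjjjjjjH ⇒ jjjjjjjU ⇒ jjjjjjjjjH ⇒ jjjjjjjjjt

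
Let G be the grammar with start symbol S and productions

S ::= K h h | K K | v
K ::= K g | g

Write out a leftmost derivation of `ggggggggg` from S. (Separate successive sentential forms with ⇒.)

S ⇒ KK   [S ::= K K]
KK ⇒ KgK   [K ::= K g]
KgK ⇒ KggK   [K ::= K g]
KggK ⇒ KgggK   [K ::= K g]
KgggK ⇒ KggggK   [K ::= K g]
KggggK ⇒ KgggggK   [K ::= K g]
KgggggK ⇒ KggggggK   [K ::= K g]
KggggggK ⇒ gggggggK   [K ::= g]
gggggggK ⇒ gggggggKg   [K ::= K g]
gggggggKg ⇒ ggggggggg   [K ::= g]

S ⇒ KK ⇒ KgK ⇒ KggK ⇒ KgggK ⇒ KggggK ⇒ KgggggK ⇒ KggggggK ⇒ gggggggK ⇒ gggggggKg ⇒ ggggggggg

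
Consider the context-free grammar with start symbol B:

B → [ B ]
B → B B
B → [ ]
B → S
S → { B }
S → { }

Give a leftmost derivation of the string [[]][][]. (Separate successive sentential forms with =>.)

B => BB => BBB => [B]BB => [[]]BB => [[]][]B => [[]][][]

B => BB   [B → B B]
BB => BBB   [B → B B]
BBB => [B]BB   [B → [ B ]]
[B]BB => [[]]BB   [B → [ ]]
[[]]BB => [[]][]B   [B → [ ]]
[[]][]B => [[]][][]   [B → [ ]]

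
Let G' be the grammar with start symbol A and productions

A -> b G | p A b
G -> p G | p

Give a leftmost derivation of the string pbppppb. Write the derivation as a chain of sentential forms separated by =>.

A => pAb => pbGb => pbpGb => pbppGb => pbpppGb => pbppppb

A => pAb   [A -> p A b]
pAb => pbGb   [A -> b G]
pbGb => pbpGb   [G -> p G]
pbpGb => pbppGb   [G -> p G]
pbppGb => pbpppGb   [G -> p G]
pbpppGb => pbppppb   [G -> p]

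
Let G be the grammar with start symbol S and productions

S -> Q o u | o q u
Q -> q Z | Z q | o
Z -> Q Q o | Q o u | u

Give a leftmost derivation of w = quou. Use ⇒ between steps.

S ⇒ Qou   [S -> Q o u]
Qou ⇒ qZou   [Q -> q Z]
qZou ⇒ quou   [Z -> u]

S⇒Qou⇒qZou⇒quou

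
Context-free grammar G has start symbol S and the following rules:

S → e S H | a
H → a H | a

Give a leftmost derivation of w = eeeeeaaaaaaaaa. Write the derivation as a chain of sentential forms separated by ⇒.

S ⇒ eSH ⇒ eeSHH ⇒ eeeSHHH ⇒ eeeeSHHHH ⇒ eeeeeSHHHHH ⇒ eeeeeaHHHHH ⇒ eeeeeaaHHHHH ⇒ eeeeeaaaHHHHH ⇒ eeeeeaaaaHHHHH ⇒ eeeeeaaaaaHHHH ⇒ eeeeeaaaaaaHHH ⇒ eeeeeaaaaaaaHH ⇒ eeeeeaaaaaaaaH ⇒ eeeeeaaaaaaaaa

S ⇒ eSH   [S → e S H]
eSH ⇒ eeSHH   [S → e S H]
eeSHH ⇒ eeeSHHH   [S → e S H]
eeeSHHH ⇒ eeeeSHHHH   [S → e S H]
eeeeSHHHH ⇒ eeeeeSHHHHH   [S → e S H]
eeeeeSHHHHH ⇒ eeeeeaHHHHH   [S → a]
eeeeeaHHHHH ⇒ eeeeeaaHHHHH   [H → a H]
eeeeeaaHHHHH ⇒ eeeeeaaaHHHHH   [H → a H]
eeeeeaaaHHHHH ⇒ eeeeeaaaaHHHHH   [H → a H]
eeeeeaaaaHHHHH ⇒ eeeeeaaaaaHHHH   [H → a]
eeeeeaaaaaHHHH ⇒ eeeeeaaaaaaHHH   [H → a]
eeeeeaaaaaaHHH ⇒ eeeeeaaaaaaaHH   [H → a]
eeeeeaaaaaaaHH ⇒ eeeeeaaaaaaaaH   [H → a]
eeeeeaaaaaaaaH ⇒ eeeeeaaaaaaaaa   [H → a]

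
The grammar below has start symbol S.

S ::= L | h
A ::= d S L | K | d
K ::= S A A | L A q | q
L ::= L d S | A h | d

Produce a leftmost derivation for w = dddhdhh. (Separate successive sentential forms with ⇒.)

S⇒L⇒LdS⇒ddS⇒ddL⇒ddAh⇒dddSLh⇒dddhLh⇒dddhAhh⇒dddhdhh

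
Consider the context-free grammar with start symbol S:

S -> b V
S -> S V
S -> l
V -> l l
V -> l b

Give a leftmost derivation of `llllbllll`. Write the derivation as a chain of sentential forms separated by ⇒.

S⇒SV⇒SVV⇒SVVV⇒SVVVV⇒lVVVV⇒lllVVV⇒llllbVV⇒llllbllV⇒llllbllll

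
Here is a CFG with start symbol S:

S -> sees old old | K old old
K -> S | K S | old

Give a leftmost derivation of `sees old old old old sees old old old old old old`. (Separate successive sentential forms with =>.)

S => K old old => K S old old => S S old old => K old old S old old => S old old S old old => sees old old old old S old old => sees old old old old K old old old old => sees old old old old S old old old old => sees old old old old sees old old old old old old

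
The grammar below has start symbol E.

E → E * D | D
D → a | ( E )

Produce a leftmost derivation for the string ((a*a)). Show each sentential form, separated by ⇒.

E ⇒ D   [E → D]
D ⇒ (E)   [D → ( E )]
(E) ⇒ (D)   [E → D]
(D) ⇒ ((E))   [D → ( E )]
((E)) ⇒ ((E*D))   [E → E * D]
((E*D)) ⇒ ((D*D))   [E → D]
((D*D)) ⇒ ((a*D))   [D → a]
((a*D)) ⇒ ((a*a))   [D → a]

E ⇒ D ⇒ (E) ⇒ (D) ⇒ ((E)) ⇒ ((E*D)) ⇒ ((D*D)) ⇒ ((a*D)) ⇒ ((a*a))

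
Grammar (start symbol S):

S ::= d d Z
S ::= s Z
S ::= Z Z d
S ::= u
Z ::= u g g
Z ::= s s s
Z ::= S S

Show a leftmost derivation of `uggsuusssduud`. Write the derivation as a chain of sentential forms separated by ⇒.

S ⇒ ZZd ⇒ uggZd ⇒ uggSSd ⇒ uggsZSd ⇒ uggsSSSd ⇒ uggsZZdSSd ⇒ uggsSSZdSSd ⇒ uggsuSZdSSd ⇒ uggsuuZdSSd ⇒ uggsuusssdSSd ⇒ uggsuusssduSd ⇒ uggsuusssduud

S ⇒ ZZd   [S ::= Z Z d]
ZZd ⇒ uggZd   [Z ::= u g g]
uggZd ⇒ uggSSd   [Z ::= S S]
uggSSd ⇒ uggsZSd   [S ::= s Z]
uggsZSd ⇒ uggsSSSd   [Z ::= S S]
uggsSSSd ⇒ uggsZZdSSd   [S ::= Z Z d]
uggsZZdSSd ⇒ uggsSSZdSSd   [Z ::= S S]
uggsSSZdSSd ⇒ uggsuSZdSSd   [S ::= u]
uggsuSZdSSd ⇒ uggsuuZdSSd   [S ::= u]
uggsuuZdSSd ⇒ uggsuusssdSSd   [Z ::= s s s]
uggsuusssdSSd ⇒ uggsuusssduSd   [S ::= u]
uggsuusssduSd ⇒ uggsuusssduud   [S ::= u]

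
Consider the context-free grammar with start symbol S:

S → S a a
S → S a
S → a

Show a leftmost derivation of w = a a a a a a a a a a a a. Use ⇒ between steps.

S ⇒ S a a ⇒ S a a a a ⇒ S a a a a a a ⇒ S a a a a a a a ⇒ S a a a a a a a a a ⇒ S a a a a a a a a a a a ⇒ a a a a a a a a a a a a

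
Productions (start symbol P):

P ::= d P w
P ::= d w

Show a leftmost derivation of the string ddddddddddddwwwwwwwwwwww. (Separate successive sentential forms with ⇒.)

P ⇒ dPw   [P ::= d P w]
dPw ⇒ ddPww   [P ::= d P w]
ddPww ⇒ dddPwww   [P ::= d P w]
dddPwww ⇒ ddddPwwww   [P ::= d P w]
ddddPwwww ⇒ dddddPwwwww   [P ::= d P w]
dddddPwwwww ⇒ ddddddPwwwwww   [P ::= d P w]
ddddddPwwwwww ⇒ dddddddPwwwwwww   [P ::= d P w]
dddddddPwwwwwww ⇒ ddddddddPwwwwwwww   [P ::= d P w]
ddddddddPwwwwwwww ⇒ dddddddddPwwwwwwwww   [P ::= d P w]
dddddddddPwwwwwwwww ⇒ ddddddddddPwwwwwwwwww   [P ::= d P w]
ddddddddddPwwwwwwwwww ⇒ dddddddddddPwwwwwwwwwww   [P ::= d P w]
dddddddddddPwwwwwwwwwww ⇒ ddddddddddddwwwwwwwwwwww   [P ::= d w]

P ⇒ dPw ⇒ ddPww ⇒ dddPwww ⇒ ddddPwwww ⇒ dddddPwwwww ⇒ ddddddPwwwwww ⇒ dddddddPwwwwwww ⇒ ddddddddPwwwwwwww ⇒ dddddddddPwwwwwwwww ⇒ ddddddddddPwwwwwwwwww ⇒ dddddddddddPwwwwwwwwwww ⇒ ddddddddddddwwwwwwwwwwww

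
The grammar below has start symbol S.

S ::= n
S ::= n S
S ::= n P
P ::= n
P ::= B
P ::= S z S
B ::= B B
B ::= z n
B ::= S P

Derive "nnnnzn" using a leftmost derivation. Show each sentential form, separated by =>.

S => nP   [S ::= n P]
nP => nSzS   [P ::= S z S]
nSzS => nnSzS   [S ::= n S]
nnSzS => nnnSzS   [S ::= n S]
nnnSzS => nnnnzS   [S ::= n]
nnnnzS => nnnnzn   [S ::= n]

S=>nP=>nSzS=>nnSzS=>nnnSzS=>nnnnzS=>nnnnzn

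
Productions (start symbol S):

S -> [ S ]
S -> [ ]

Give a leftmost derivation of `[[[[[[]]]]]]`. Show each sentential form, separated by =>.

S => [S]   [S -> [ S ]]
[S] => [[S]]   [S -> [ S ]]
[[S]] => [[[S]]]   [S -> [ S ]]
[[[S]]] => [[[[S]]]]   [S -> [ S ]]
[[[[S]]]] => [[[[[S]]]]]   [S -> [ S ]]
[[[[[S]]]]] => [[[[[[]]]]]]   [S -> [ ]]

S=>[S]=>[[S]]=>[[[S]]]=>[[[[S]]]]=>[[[[[S]]]]]=>[[[[[[]]]]]]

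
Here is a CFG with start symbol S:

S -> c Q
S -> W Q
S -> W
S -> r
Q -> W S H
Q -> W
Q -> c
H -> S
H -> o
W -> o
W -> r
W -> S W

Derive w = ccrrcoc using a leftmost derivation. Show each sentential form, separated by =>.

S => WQ => SWQ => WQWQ => SWQWQ => cQWQWQ => ccWQWQ => ccSWQWQ => ccrWQWQ => ccrrQWQ => ccrrcWQ => ccrrcoQ => ccrrcoc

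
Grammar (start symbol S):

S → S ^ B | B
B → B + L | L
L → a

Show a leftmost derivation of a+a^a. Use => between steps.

S=>S^B=>B^B=>B+L^B=>L+L^B=>a+L^B=>a+a^B=>a+a^L=>a+a^a

S => S^B   [S → S ^ B]
S^B => B^B   [S → B]
B^B => B+L^B   [B → B + L]
B+L^B => L+L^B   [B → L]
L+L^B => a+L^B   [L → a]
a+L^B => a+a^B   [L → a]
a+a^B => a+a^L   [B → L]
a+a^L => a+a^a   [L → a]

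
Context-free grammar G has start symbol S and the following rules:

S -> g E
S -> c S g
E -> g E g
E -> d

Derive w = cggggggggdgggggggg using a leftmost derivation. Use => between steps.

S => cSg   [S -> c S g]
cSg => cgEg   [S -> g E]
cgEg => cggEgg   [E -> g E g]
cggEgg => cgggEggg   [E -> g E g]
cgggEggg => cggggEgggg   [E -> g E g]
cggggEgggg => cgggggEggggg   [E -> g E g]
cgggggEggggg => cggggggEgggggg   [E -> g E g]
cggggggEgggggg => cgggggggEggggggg   [E -> g E g]
cgggggggEggggggg => cggggggggEgggggggg   [E -> g E g]
cggggggggEgggggggg => cggggggggdgggggggg   [E -> d]

S => cSg => cgEg => cggEgg => cgggEggg => cggggEgggg => cgggggEggggg => cggggggEgggggg => cgggggggEggggggg => cggggggggEgggggggg => cggggggggdgggggggg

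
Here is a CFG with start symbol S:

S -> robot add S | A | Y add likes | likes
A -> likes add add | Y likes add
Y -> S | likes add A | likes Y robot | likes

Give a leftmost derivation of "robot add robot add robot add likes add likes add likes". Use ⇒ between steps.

S ⇒ robot add S   [S -> robot add S]
robot add S ⇒ robot add Y add likes   [S -> Y add likes]
robot add Y add likes ⇒ robot add S add likes   [Y -> S]
robot add S add likes ⇒ robot add robot add S add likes   [S -> robot add S]
robot add robot add S add likes ⇒ robot add robot add robot add S add likes   [S -> robot add S]
robot add robot add robot add S add likes ⇒ robot add robot add robot add Y add likes add likes   [S -> Y add likes]
robot add robot add robot add Y add likes add likes ⇒ robot add robot add robot add likes add likes add likes   [Y -> likes]

S ⇒ robot add S ⇒ robot add Y add likes ⇒ robot add S add likes ⇒ robot add robot add S add likes ⇒ robot add robot add robot add S add likes ⇒ robot add robot add robot add Y add likes add likes ⇒ robot add robot add robot add likes add likes add likes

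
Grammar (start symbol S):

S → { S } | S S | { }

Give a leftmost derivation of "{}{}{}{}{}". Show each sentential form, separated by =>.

S => SS => SSS => SSSS => SSSSS => {}SSSS => {}{}SSS => {}{}{}SS => {}{}{}{}S => {}{}{}{}{}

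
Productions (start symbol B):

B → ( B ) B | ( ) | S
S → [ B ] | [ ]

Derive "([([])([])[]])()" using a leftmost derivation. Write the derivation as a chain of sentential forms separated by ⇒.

B ⇒ (B)B ⇒ (S)B ⇒ ([B])B ⇒ ([(B)B])B ⇒ ([(S)B])B ⇒ ([([])B])B ⇒ ([([])(B)B])B ⇒ ([([])(S)B])B ⇒ ([([])([])B])B ⇒ ([([])([])S])B ⇒ ([([])([])[]])B ⇒ ([([])([])[]])()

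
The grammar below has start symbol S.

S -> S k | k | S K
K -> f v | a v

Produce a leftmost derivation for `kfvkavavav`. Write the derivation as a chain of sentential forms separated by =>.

S=>SK=>SKK=>SKKK=>SkKKK=>SKkKKK=>kKkKKK=>kfvkKKK=>kfvkavKK=>kfvkavavK=>kfvkavavav

S => SK   [S -> S K]
SK => SKK   [S -> S K]
SKK => SKKK   [S -> S K]
SKKK => SkKKK   [S -> S k]
SkKKK => SKkKKK   [S -> S K]
SKkKKK => kKkKKK   [S -> k]
kKkKKK => kfvkKKK   [K -> f v]
kfvkKKK => kfvkavKK   [K -> a v]
kfvkavKK => kfvkavavK   [K -> a v]
kfvkavavK => kfvkavavav   [K -> a v]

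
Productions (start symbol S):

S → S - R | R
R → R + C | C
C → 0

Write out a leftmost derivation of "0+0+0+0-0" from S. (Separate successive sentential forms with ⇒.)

S ⇒ S-R   [S → S - R]
S-R ⇒ R-R   [S → R]
R-R ⇒ R+C-R   [R → R + C]
R+C-R ⇒ R+C+C-R   [R → R + C]
R+C+C-R ⇒ R+C+C+C-R   [R → R + C]
R+C+C+C-R ⇒ C+C+C+C-R   [R → C]
C+C+C+C-R ⇒ 0+C+C+C-R   [C → 0]
0+C+C+C-R ⇒ 0+0+C+C-R   [C → 0]
0+0+C+C-R ⇒ 0+0+0+C-R   [C → 0]
0+0+0+C-R ⇒ 0+0+0+0-R   [C → 0]
0+0+0+0-R ⇒ 0+0+0+0-C   [R → C]
0+0+0+0-C ⇒ 0+0+0+0-0   [C → 0]

S⇒S-R⇒R-R⇒R+C-R⇒R+C+C-R⇒R+C+C+C-R⇒C+C+C+C-R⇒0+C+C+C-R⇒0+0+C+C-R⇒0+0+0+C-R⇒0+0+0+0-R⇒0+0+0+0-C⇒0+0+0+0-0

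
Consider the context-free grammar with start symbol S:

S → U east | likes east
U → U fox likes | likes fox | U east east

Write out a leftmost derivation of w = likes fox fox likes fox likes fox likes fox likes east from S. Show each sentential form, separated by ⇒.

S ⇒ U east ⇒ U fox likes east ⇒ U fox likes fox likes east ⇒ U fox likes fox likes fox likes east ⇒ U fox likes fox likes fox likes fox likes east ⇒ likes fox fox likes fox likes fox likes fox likes east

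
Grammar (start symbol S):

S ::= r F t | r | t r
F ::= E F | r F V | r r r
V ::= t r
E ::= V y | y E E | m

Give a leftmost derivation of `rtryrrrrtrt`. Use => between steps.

S => rFt => rEFt => rVyFt => rtryFt => rtryrFVt => rtryrrrrVt => rtryrrrrtrt

S => rFt   [S ::= r F t]
rFt => rEFt   [F ::= E F]
rEFt => rVyFt   [E ::= V y]
rVyFt => rtryFt   [V ::= t r]
rtryFt => rtryrFVt   [F ::= r F V]
rtryrFVt => rtryrrrrVt   [F ::= r r r]
rtryrrrrVt => rtryrrrrtrt   [V ::= t r]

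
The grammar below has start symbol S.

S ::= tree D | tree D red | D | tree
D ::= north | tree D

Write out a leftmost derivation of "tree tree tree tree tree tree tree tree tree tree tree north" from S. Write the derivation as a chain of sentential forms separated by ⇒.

S ⇒ D   [S ::= D]
D ⇒ tree D   [D ::= tree D]
tree D ⇒ tree tree D   [D ::= tree D]
tree tree D ⇒ tree tree tree D   [D ::= tree D]
tree tree tree D ⇒ tree tree tree tree D   [D ::= tree D]
tree tree tree tree D ⇒ tree tree tree tree tree D   [D ::= tree D]
tree tree tree tree tree D ⇒ tree tree tree tree tree tree D   [D ::= tree D]
tree tree tree tree tree tree D ⇒ tree tree tree tree tree tree tree D   [D ::= tree D]
tree tree tree tree tree tree tree D ⇒ tree tree tree tree tree tree tree tree D   [D ::= tree D]
tree tree tree tree tree tree tree tree D ⇒ tree tree tree tree tree tree tree tree tree D   [D ::= tree D]
tree tree tree tree tree tree tree tree tree D ⇒ tree tree tree tree tree tree tree tree tree tree D   [D ::= tree D]
tree tree tree tree tree tree tree tree tree tree D ⇒ tree tree tree tree tree tree tree tree tree tree tree D   [D ::= tree D]
tree tree tree tree tree tree tree tree tree tree tree D ⇒ tree tree tree tree tree tree tree tree tree tree tree north   [D ::= north]

S ⇒ D ⇒ tree D ⇒ tree tree D ⇒ tree tree tree D ⇒ tree tree tree tree D ⇒ tree tree tree tree tree D ⇒ tree tree tree tree tree tree D ⇒ tree tree tree tree tree tree tree D ⇒ tree tree tree tree tree tree tree tree D ⇒ tree tree tree tree tree tree tree tree tree D ⇒ tree tree tree tree tree tree tree tree tree tree D ⇒ tree tree tree tree tree tree tree tree tree tree tree D ⇒ tree tree tree tree tree tree tree tree tree tree tree north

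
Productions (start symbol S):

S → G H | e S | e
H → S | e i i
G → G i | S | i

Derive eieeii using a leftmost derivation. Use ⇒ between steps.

S⇒GH⇒SH⇒eSH⇒eGHH⇒eiHH⇒eiSH⇒eieH⇒eieeii

S ⇒ GH   [S → G H]
GH ⇒ SH   [G → S]
SH ⇒ eSH   [S → e S]
eSH ⇒ eGHH   [S → G H]
eGHH ⇒ eiHH   [G → i]
eiHH ⇒ eiSH   [H → S]
eiSH ⇒ eieH   [S → e]
eieH ⇒ eieeii   [H → e i i]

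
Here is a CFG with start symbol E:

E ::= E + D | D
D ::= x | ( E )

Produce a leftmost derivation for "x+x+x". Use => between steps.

E => E+D   [E ::= E + D]
E+D => E+D+D   [E ::= E + D]
E+D+D => D+D+D   [E ::= D]
D+D+D => x+D+D   [D ::= x]
x+D+D => x+x+D   [D ::= x]
x+x+D => x+x+x   [D ::= x]

E => E+D => E+D+D => D+D+D => x+D+D => x+x+D => x+x+x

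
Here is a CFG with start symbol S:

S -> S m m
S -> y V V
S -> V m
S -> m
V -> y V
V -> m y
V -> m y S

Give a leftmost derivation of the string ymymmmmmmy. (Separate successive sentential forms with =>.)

S => yVV   [S -> y V V]
yVV => ymySV   [V -> m y S]
ymySV => ymySmmV   [S -> S m m]
ymySmmV => ymySmmmmV   [S -> S m m]
ymySmmmmV => ymymmmmmV   [S -> m]
ymymmmmmV => ymymmmmmmy   [V -> m y]

S => yVV => ymySV => ymySmmV => ymySmmmmV => ymymmmmmV => ymymmmmmmy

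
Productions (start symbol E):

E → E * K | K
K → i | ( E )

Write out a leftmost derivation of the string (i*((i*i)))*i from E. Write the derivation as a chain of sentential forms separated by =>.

E => E*K => K*K => (E)*K => (E*K)*K => (K*K)*K => (i*K)*K => (i*(E))*K => (i*(K))*K => (i*((E)))*K => (i*((E*K)))*K => (i*((K*K)))*K => (i*((i*K)))*K => (i*((i*i)))*K => (i*((i*i)))*i

E => E*K   [E → E * K]
E*K => K*K   [E → K]
K*K => (E)*K   [K → ( E )]
(E)*K => (E*K)*K   [E → E * K]
(E*K)*K => (K*K)*K   [E → K]
(K*K)*K => (i*K)*K   [K → i]
(i*K)*K => (i*(E))*K   [K → ( E )]
(i*(E))*K => (i*(K))*K   [E → K]
(i*(K))*K => (i*((E)))*K   [K → ( E )]
(i*((E)))*K => (i*((E*K)))*K   [E → E * K]
(i*((E*K)))*K => (i*((K*K)))*K   [E → K]
(i*((K*K)))*K => (i*((i*K)))*K   [K → i]
(i*((i*K)))*K => (i*((i*i)))*K   [K → i]
(i*((i*i)))*K => (i*((i*i)))*i   [K → i]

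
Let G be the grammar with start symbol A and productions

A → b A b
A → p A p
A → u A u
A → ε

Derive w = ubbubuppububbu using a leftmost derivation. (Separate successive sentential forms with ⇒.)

A ⇒ uAu ⇒ ubAbu ⇒ ubbAbbu ⇒ ubbuAubbu ⇒ ubbubAbubbu ⇒ ubbubuAububbu ⇒ ubbubupApububbu ⇒ ubbubuppububbu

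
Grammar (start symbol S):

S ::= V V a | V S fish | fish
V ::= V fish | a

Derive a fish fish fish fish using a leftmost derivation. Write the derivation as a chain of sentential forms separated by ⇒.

S ⇒ V S fish ⇒ V fish S fish ⇒ V fish fish S fish ⇒ a fish fish S fish ⇒ a fish fish fish fish

S ⇒ V S fish   [S ::= V S fish]
V S fish ⇒ V fish S fish   [V ::= V fish]
V fish S fish ⇒ V fish fish S fish   [V ::= V fish]
V fish fish S fish ⇒ a fish fish S fish   [V ::= a]
a fish fish S fish ⇒ a fish fish fish fish   [S ::= fish]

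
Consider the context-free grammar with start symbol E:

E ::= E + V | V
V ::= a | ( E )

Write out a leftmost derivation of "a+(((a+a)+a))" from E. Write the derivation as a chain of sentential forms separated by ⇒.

E ⇒ E+V   [E ::= E + V]
E+V ⇒ V+V   [E ::= V]
V+V ⇒ a+V   [V ::= a]
a+V ⇒ a+(E)   [V ::= ( E )]
a+(E) ⇒ a+(V)   [E ::= V]
a+(V) ⇒ a+((E))   [V ::= ( E )]
a+((E)) ⇒ a+((E+V))   [E ::= E + V]
a+((E+V)) ⇒ a+((V+V))   [E ::= V]
a+((V+V)) ⇒ a+(((E)+V))   [V ::= ( E )]
a+(((E)+V)) ⇒ a+(((E+V)+V))   [E ::= E + V]
a+(((E+V)+V)) ⇒ a+(((V+V)+V))   [E ::= V]
a+(((V+V)+V)) ⇒ a+(((a+V)+V))   [V ::= a]
a+(((a+V)+V)) ⇒ a+(((a+a)+V))   [V ::= a]
a+(((a+a)+V)) ⇒ a+(((a+a)+a))   [V ::= a]

E ⇒ E+V ⇒ V+V ⇒ a+V ⇒ a+(E) ⇒ a+(V) ⇒ a+((E)) ⇒ a+((E+V)) ⇒ a+((V+V)) ⇒ a+(((E)+V)) ⇒ a+(((E+V)+V)) ⇒ a+(((V+V)+V)) ⇒ a+(((a+V)+V)) ⇒ a+(((a+a)+V)) ⇒ a+(((a+a)+a))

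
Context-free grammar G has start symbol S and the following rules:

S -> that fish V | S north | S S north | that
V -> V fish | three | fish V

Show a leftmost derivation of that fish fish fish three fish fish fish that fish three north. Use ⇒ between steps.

S ⇒ S S north ⇒ that fish V S north ⇒ that fish fish V S north ⇒ that fish fish V fish S north ⇒ that fish fish V fish fish S north ⇒ that fish fish fish V fish fish S north ⇒ that fish fish fish V fish fish fish S north ⇒ that fish fish fish three fish fish fish S north ⇒ that fish fish fish three fish fish fish that fish V north ⇒ that fish fish fish three fish fish fish that fish three north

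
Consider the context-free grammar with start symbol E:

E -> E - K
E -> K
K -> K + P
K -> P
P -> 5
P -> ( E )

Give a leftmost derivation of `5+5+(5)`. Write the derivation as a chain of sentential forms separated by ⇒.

E⇒K⇒K+P⇒K+P+P⇒P+P+P⇒5+P+P⇒5+5+P⇒5+5+(E)⇒5+5+(K)⇒5+5+(P)⇒5+5+(5)

E ⇒ K   [E -> K]
K ⇒ K+P   [K -> K + P]
K+P ⇒ K+P+P   [K -> K + P]
K+P+P ⇒ P+P+P   [K -> P]
P+P+P ⇒ 5+P+P   [P -> 5]
5+P+P ⇒ 5+5+P   [P -> 5]
5+5+P ⇒ 5+5+(E)   [P -> ( E )]
5+5+(E) ⇒ 5+5+(K)   [E -> K]
5+5+(K) ⇒ 5+5+(P)   [K -> P]
5+5+(P) ⇒ 5+5+(5)   [P -> 5]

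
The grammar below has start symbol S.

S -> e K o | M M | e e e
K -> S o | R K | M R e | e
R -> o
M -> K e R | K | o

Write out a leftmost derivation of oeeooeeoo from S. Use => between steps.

S => MM   [S -> M M]
MM => KeRM   [M -> K e R]
KeRM => MReeRM   [K -> M R e]
MReeRM => KeRReeRM   [M -> K e R]
KeRReeRM => RKeRReeRM   [K -> R K]
RKeRReeRM => oKeRReeRM   [R -> o]
oKeRReeRM => oeeRReeRM   [K -> e]
oeeRReeRM => oeeoReeRM   [R -> o]
oeeoReeRM => oeeooeeRM   [R -> o]
oeeooeeRM => oeeooeeoM   [R -> o]
oeeooeeoM => oeeooeeoo   [M -> o]

S=>MM=>KeRM=>MReeRM=>KeRReeRM=>RKeRReeRM=>oKeRReeRM=>oeeRReeRM=>oeeoReeRM=>oeeooeeRM=>oeeooeeoM=>oeeooeeoo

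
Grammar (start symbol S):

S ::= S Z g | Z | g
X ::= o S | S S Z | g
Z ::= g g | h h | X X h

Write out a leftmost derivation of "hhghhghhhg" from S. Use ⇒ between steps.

S ⇒ SZg   [S ::= S Z g]
SZg ⇒ ZZg   [S ::= Z]
ZZg ⇒ XXhZg   [Z ::= X X h]
XXhZg ⇒ SSZXhZg   [X ::= S S Z]
SSZXhZg ⇒ ZSZXhZg   [S ::= Z]
ZSZXhZg ⇒ hhSZXhZg   [Z ::= h h]
hhSZXhZg ⇒ hhgZXhZg   [S ::= g]
hhgZXhZg ⇒ hhghhXhZg   [Z ::= h h]
hhghhXhZg ⇒ hhghhghZg   [X ::= g]
hhghhghZg ⇒ hhghhghhhg   [Z ::= h h]

S⇒SZg⇒ZZg⇒XXhZg⇒SSZXhZg⇒ZSZXhZg⇒hhSZXhZg⇒hhgZXhZg⇒hhghhXhZg⇒hhghhghZg⇒hhghhghhhg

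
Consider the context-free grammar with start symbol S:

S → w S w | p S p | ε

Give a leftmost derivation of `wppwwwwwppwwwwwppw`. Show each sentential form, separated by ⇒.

S ⇒ wSw ⇒ wpSpw ⇒ wppSppw ⇒ wppwSwppw ⇒ wppwwSwwppw ⇒ wppwwwSwwwppw ⇒ wppwwwwSwwwwppw ⇒ wppwwwwwSwwwwwppw ⇒ wppwwwwwpSpwwwwwppw ⇒ wppwwwwwppwwwwwppw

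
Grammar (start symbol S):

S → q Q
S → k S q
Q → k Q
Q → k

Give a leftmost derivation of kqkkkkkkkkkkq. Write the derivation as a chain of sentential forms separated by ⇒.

S ⇒ kSq   [S → k S q]
kSq ⇒ kqQq   [S → q Q]
kqQq ⇒ kqkQq   [Q → k Q]
kqkQq ⇒ kqkkQq   [Q → k Q]
kqkkQq ⇒ kqkkkQq   [Q → k Q]
kqkkkQq ⇒ kqkkkkQq   [Q → k Q]
kqkkkkQq ⇒ kqkkkkkQq   [Q → k Q]
kqkkkkkQq ⇒ kqkkkkkkQq   [Q → k Q]
kqkkkkkkQq ⇒ kqkkkkkkkQq   [Q → k Q]
kqkkkkkkkQq ⇒ kqkkkkkkkkQq   [Q → k Q]
kqkkkkkkkkQq ⇒ kqkkkkkkkkkQq   [Q → k Q]
kqkkkkkkkkkQq ⇒ kqkkkkkkkkkkq   [Q → k]

S ⇒ kSq ⇒ kqQq ⇒ kqkQq ⇒ kqkkQq ⇒ kqkkkQq ⇒ kqkkkkQq ⇒ kqkkkkkQq ⇒ kqkkkkkkQq ⇒ kqkkkkkkkQq ⇒ kqkkkkkkkkQq ⇒ kqkkkkkkkkkQq ⇒ kqkkkkkkkkkkq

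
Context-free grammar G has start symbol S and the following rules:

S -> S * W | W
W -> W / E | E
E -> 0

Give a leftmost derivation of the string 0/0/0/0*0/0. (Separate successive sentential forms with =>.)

S=>S*W=>W*W=>W/E*W=>W/E/E*W=>W/E/E/E*W=>E/E/E/E*W=>0/E/E/E*W=>0/0/E/E*W=>0/0/0/E*W=>0/0/0/0*W=>0/0/0/0*W/E=>0/0/0/0*E/E=>0/0/0/0*0/E=>0/0/0/0*0/0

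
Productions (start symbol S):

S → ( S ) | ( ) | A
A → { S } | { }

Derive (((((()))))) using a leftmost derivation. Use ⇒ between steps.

S ⇒ (S)   [S → ( S )]
(S) ⇒ ((S))   [S → ( S )]
((S)) ⇒ (((S)))   [S → ( S )]
(((S))) ⇒ ((((S))))   [S → ( S )]
((((S)))) ⇒ (((((S)))))   [S → ( S )]
(((((S))))) ⇒ (((((())))))   [S → ( )]

S⇒(S)⇒((S))⇒(((S)))⇒((((S))))⇒(((((S)))))⇒(((((())))))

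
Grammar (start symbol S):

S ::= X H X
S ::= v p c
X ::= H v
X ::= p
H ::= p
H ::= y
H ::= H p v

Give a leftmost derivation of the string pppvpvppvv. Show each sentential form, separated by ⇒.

S ⇒ XHX   [S ::= X H X]
XHX ⇒ pHX   [X ::= p]
pHX ⇒ pHpvX   [H ::= H p v]
pHpvX ⇒ pHpvpvX   [H ::= H p v]
pHpvpvX ⇒ pppvpvX   [H ::= p]
pppvpvX ⇒ pppvpvHv   [X ::= H v]
pppvpvHv ⇒ pppvpvHpvv   [H ::= H p v]
pppvpvHpvv ⇒ pppvpvppvv   [H ::= p]

S ⇒ XHX ⇒ pHX ⇒ pHpvX ⇒ pHpvpvX ⇒ pppvpvX ⇒ pppvpvHv ⇒ pppvpvHpvv ⇒ pppvpvppvv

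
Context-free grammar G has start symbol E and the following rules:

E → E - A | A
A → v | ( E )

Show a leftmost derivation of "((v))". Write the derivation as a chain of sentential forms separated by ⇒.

E ⇒ A ⇒ (E) ⇒ (A) ⇒ ((E)) ⇒ ((A)) ⇒ ((v))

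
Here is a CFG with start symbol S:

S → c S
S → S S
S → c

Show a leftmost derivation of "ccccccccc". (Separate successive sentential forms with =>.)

S=>cS=>ccS=>cccS=>cccSS=>ccccSS=>cccccSS=>ccccccSS=>cccccccSS=>ccccccccS=>ccccccccc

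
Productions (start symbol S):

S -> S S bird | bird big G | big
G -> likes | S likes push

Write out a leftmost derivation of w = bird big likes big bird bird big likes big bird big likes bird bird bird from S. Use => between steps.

S => S S bird => S S bird S bird => bird big G S bird S bird => bird big likes S bird S bird => bird big likes big bird S bird => bird big likes big bird S S bird bird => bird big likes big bird bird big G S bird bird => bird big likes big bird bird big likes S bird bird => bird big likes big bird bird big likes S S bird bird bird => bird big likes big bird bird big likes big S bird bird bird => bird big likes big bird bird big likes big bird big G bird bird bird => bird big likes big bird bird big likes big bird big likes bird bird bird

S => S S bird   [S -> S S bird]
S S bird => S S bird S bird   [S -> S S bird]
S S bird S bird => bird big G S bird S bird   [S -> bird big G]
bird big G S bird S bird => bird big likes S bird S bird   [G -> likes]
bird big likes S bird S bird => bird big likes big bird S bird   [S -> big]
bird big likes big bird S bird => bird big likes big bird S S bird bird   [S -> S S bird]
bird big likes big bird S S bird bird => bird big likes big bird bird big G S bird bird   [S -> bird big G]
bird big likes big bird bird big G S bird bird => bird big likes big bird bird big likes S bird bird   [G -> likes]
bird big likes big bird bird big likes S bird bird => bird big likes big bird bird big likes S S bird bird bird   [S -> S S bird]
bird big likes big bird bird big likes S S bird bird bird => bird big likes big bird bird big likes big S bird bird bird   [S -> big]
bird big likes big bird bird big likes big S bird bird bird => bird big likes big bird bird big likes big bird big G bird bird bird   [S -> bird big G]
bird big likes big bird bird big likes big bird big G bird bird bird => bird big likes big bird bird big likes big bird big likes bird bird bird   [G -> likes]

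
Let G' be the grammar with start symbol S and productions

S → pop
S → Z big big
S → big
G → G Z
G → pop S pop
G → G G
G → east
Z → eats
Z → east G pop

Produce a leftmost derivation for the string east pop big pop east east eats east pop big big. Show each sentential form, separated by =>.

S => Z big big => east G pop big big => east G G pop big big => east G Z G pop big big => east G G Z G pop big big => east G G G Z G pop big big => east pop S pop G G Z G pop big big => east pop big pop G G Z G pop big big => east pop big pop east G Z G pop big big => east pop big pop east east Z G pop big big => east pop big pop east east eats G pop big big => east pop big pop east east eats east pop big big

S => Z big big   [S → Z big big]
Z big big => east G pop big big   [Z → east G pop]
east G pop big big => east G G pop big big   [G → G G]
east G G pop big big => east G Z G pop big big   [G → G Z]
east G Z G pop big big => east G G Z G pop big big   [G → G G]
east G G Z G pop big big => east G G G Z G pop big big   [G → G G]
east G G G Z G pop big big => east pop S pop G G Z G pop big big   [G → pop S pop]
east pop S pop G G Z G pop big big => east pop big pop G G Z G pop big big   [S → big]
east pop big pop G G Z G pop big big => east pop big pop east G Z G pop big big   [G → east]
east pop big pop east G Z G pop big big => east pop big pop east east Z G pop big big   [G → east]
east pop big pop east east Z G pop big big => east pop big pop east east eats G pop big big   [Z → eats]
east pop big pop east east eats G pop big big => east pop big pop east east eats east pop big big   [G → east]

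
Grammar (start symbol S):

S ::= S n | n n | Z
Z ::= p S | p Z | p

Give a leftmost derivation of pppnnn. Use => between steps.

S => Z => pS => pZ => ppS => ppSn => ppSnn => ppSnnn => ppZnnn => pppnnn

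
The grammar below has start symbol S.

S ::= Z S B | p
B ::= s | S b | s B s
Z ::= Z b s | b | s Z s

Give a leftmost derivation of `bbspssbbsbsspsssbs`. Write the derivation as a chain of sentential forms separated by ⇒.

S ⇒ ZSB   [S ::= Z S B]
ZSB ⇒ ZbsSB   [Z ::= Z b s]
ZbsSB ⇒ bbsSB   [Z ::= b]
bbsSB ⇒ bbspB   [S ::= p]
bbspB ⇒ bbspsBs   [B ::= s B s]
bbspsBs ⇒ bbspsSbs   [B ::= S b]
bbspsSbs ⇒ bbspsZSBbs   [S ::= Z S B]
bbspsZSBbs ⇒ bbspssZsSBbs   [Z ::= s Z s]
bbspssZsSBbs ⇒ bbspssZbssSBbs   [Z ::= Z b s]
bbspssZbssSBbs ⇒ bbspssZbsbssSBbs   [Z ::= Z b s]
bbspssZbsbssSBbs ⇒ bbspssbbsbssSBbs   [Z ::= b]
bbspssbbsbssSBbs ⇒ bbspssbbsbsspBbs   [S ::= p]
bbspssbbsbsspBbs ⇒ bbspssbbsbsspsBsbs   [B ::= s B s]
bbspssbbsbsspsBsbs ⇒ bbspssbbsbsspsssbs   [B ::= s]

S ⇒ ZSB ⇒ ZbsSB ⇒ bbsSB ⇒ bbspB ⇒ bbspsBs ⇒ bbspsSbs ⇒ bbspsZSBbs ⇒ bbspssZsSBbs ⇒ bbspssZbssSBbs ⇒ bbspssZbsbssSBbs ⇒ bbspssbbsbssSBbs ⇒ bbspssbbsbsspBbs ⇒ bbspssbbsbsspsBsbs ⇒ bbspssbbsbsspsssbs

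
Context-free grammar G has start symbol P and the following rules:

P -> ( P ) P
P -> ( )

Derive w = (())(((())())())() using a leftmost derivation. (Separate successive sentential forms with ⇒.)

P ⇒ (P)P ⇒ (())P ⇒ (())(P)P ⇒ (())((P)P)P ⇒ (())(((P)P)P)P ⇒ (())(((())P)P)P ⇒ (())(((())())P)P ⇒ (())(((())())())P ⇒ (())(((())())())()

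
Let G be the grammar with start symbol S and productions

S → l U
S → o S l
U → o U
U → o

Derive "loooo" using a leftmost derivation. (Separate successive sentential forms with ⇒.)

S ⇒ lU   [S → l U]
lU ⇒ loU   [U → o U]
loU ⇒ looU   [U → o U]
looU ⇒ loooU   [U → o U]
loooU ⇒ loooo   [U → o]

S⇒lU⇒loU⇒looU⇒loooU⇒loooo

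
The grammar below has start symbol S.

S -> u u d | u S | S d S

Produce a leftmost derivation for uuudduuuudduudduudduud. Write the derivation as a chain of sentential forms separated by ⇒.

S⇒uS⇒uSdS⇒uuuddS⇒uuuddSdS⇒uuuddSdSdS⇒uuuddSdSdSdS⇒uuudduSdSdSdS⇒uuudduuSdSdSdS⇒uuudduuuuddSdSdS⇒uuudduuuudduuddSdS⇒uuudduuuudduudduuddS⇒uuudduuuudduudduudduud

S ⇒ uS   [S -> u S]
uS ⇒ uSdS   [S -> S d S]
uSdS ⇒ uuuddS   [S -> u u d]
uuuddS ⇒ uuuddSdS   [S -> S d S]
uuuddSdS ⇒ uuuddSdSdS   [S -> S d S]
uuuddSdSdS ⇒ uuuddSdSdSdS   [S -> S d S]
uuuddSdSdSdS ⇒ uuudduSdSdSdS   [S -> u S]
uuudduSdSdSdS ⇒ uuudduuSdSdSdS   [S -> u S]
uuudduuSdSdSdS ⇒ uuudduuuuddSdSdS   [S -> u u d]
uuudduuuuddSdSdS ⇒ uuudduuuudduuddSdS   [S -> u u d]
uuudduuuudduuddSdS ⇒ uuudduuuudduudduuddS   [S -> u u d]
uuudduuuudduudduuddS ⇒ uuudduuuudduudduudduud   [S -> u u d]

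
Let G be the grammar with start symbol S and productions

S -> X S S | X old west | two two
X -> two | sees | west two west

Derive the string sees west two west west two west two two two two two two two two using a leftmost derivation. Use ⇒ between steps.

S ⇒ X S S   [S -> X S S]
X S S ⇒ sees S S   [X -> sees]
sees S S ⇒ sees X S S S   [S -> X S S]
sees X S S S ⇒ sees west two west S S S   [X -> west two west]
sees west two west S S S ⇒ sees west two west X S S S S   [S -> X S S]
sees west two west X S S S S ⇒ sees west two west west two west S S S S   [X -> west two west]
sees west two west west two west S S S S ⇒ sees west two west west two west two two S S S   [S -> two two]
sees west two west west two west two two S S S ⇒ sees west two west west two west two two two two S S   [S -> two two]
sees west two west west two west two two two two S S ⇒ sees west two west west two west two two two two two two S   [S -> two two]
sees west two west west two west two two two two two two S ⇒ sees west two west west two west two two two two two two two two   [S -> two two]

S ⇒ X S S ⇒ sees S S ⇒ sees X S S S ⇒ sees west two west S S S ⇒ sees west two west X S S S S ⇒ sees west two west west two west S S S S ⇒ sees west two west west two west two two S S S ⇒ sees west two west west two west two two two two S S ⇒ sees west two west west two west two two two two two two S ⇒ sees west two west west two west two two two two two two two two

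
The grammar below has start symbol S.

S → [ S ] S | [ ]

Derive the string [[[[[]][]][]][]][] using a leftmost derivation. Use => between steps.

S => [S]S   [S → [ S ] S]
[S]S => [[S]S]S   [S → [ S ] S]
[[S]S]S => [[[S]S]S]S   [S → [ S ] S]
[[[S]S]S]S => [[[[S]S]S]S]S   [S → [ S ] S]
[[[[S]S]S]S]S => [[[[[]]S]S]S]S   [S → [ ]]
[[[[[]]S]S]S]S => [[[[[]][]]S]S]S   [S → [ ]]
[[[[[]][]]S]S]S => [[[[[]][]][]]S]S   [S → [ ]]
[[[[[]][]][]]S]S => [[[[[]][]][]][]]S   [S → [ ]]
[[[[[]][]][]][]]S => [[[[[]][]][]][]][]   [S → [ ]]

S => [S]S => [[S]S]S => [[[S]S]S]S => [[[[S]S]S]S]S => [[[[[]]S]S]S]S => [[[[[]][]]S]S]S => [[[[[]][]][]]S]S => [[[[[]][]][]][]]S => [[[[[]][]][]][]][]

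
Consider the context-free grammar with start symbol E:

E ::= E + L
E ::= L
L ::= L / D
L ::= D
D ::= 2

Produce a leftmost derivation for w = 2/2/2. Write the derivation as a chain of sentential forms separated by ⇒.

E ⇒ L ⇒ L/D ⇒ L/D/D ⇒ D/D/D ⇒ 2/D/D ⇒ 2/2/D ⇒ 2/2/2

E ⇒ L   [E ::= L]
L ⇒ L/D   [L ::= L / D]
L/D ⇒ L/D/D   [L ::= L / D]
L/D/D ⇒ D/D/D   [L ::= D]
D/D/D ⇒ 2/D/D   [D ::= 2]
2/D/D ⇒ 2/2/D   [D ::= 2]
2/2/D ⇒ 2/2/2   [D ::= 2]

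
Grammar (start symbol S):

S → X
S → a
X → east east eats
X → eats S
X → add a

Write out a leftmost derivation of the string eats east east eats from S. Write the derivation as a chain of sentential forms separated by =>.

S => X => eats S => eats X => eats east east eats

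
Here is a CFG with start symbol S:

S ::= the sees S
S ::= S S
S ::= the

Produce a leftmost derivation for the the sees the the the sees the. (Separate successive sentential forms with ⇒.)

S ⇒ S S   [S ::= S S]
S S ⇒ S S S   [S ::= S S]
S S S ⇒ S S S S   [S ::= S S]
S S S S ⇒ the S S S   [S ::= the]
the S S S ⇒ the the sees S S S   [S ::= the sees S]
the the sees S S S ⇒ the the sees the S S   [S ::= the]
the the sees the S S ⇒ the the sees the the S   [S ::= the]
the the sees the the S ⇒ the the sees the the the sees S   [S ::= the sees S]
the the sees the the the sees S ⇒ the the sees the the the sees the   [S ::= the]

S ⇒ S S ⇒ S S S ⇒ S S S S ⇒ the S S S ⇒ the the sees S S S ⇒ the the sees the S S ⇒ the the sees the the S ⇒ the the sees the the the sees S ⇒ the the sees the the the sees the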